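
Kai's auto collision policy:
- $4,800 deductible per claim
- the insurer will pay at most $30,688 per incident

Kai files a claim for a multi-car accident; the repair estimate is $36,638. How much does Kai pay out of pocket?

Subtract the deductible: $36,638 − $4,800 = $31,838.
The $30,688 per-incident cap binds; insurer pays $30,688.
Driver's share is the uncovered remainder: $36,638 − $30,688 = $5,950.

$5,950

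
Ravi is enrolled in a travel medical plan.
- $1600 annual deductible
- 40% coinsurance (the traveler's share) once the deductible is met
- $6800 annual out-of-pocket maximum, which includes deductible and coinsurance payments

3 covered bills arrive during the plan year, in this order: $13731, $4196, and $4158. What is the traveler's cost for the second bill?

$347.60

Claim 1 ($13731): $1600 to deductible, leaving $12131; traveler's 40% is $4852.40. Traveler owes $6452.40 (running OOP $6452.40).
Claim 2 ($4196): 40% coinsurance on $4196 = $1678.40. That would push OOP to $8130.80, over the $6800 cap, so traveler pays $6800 − $6452.40 = $347.60.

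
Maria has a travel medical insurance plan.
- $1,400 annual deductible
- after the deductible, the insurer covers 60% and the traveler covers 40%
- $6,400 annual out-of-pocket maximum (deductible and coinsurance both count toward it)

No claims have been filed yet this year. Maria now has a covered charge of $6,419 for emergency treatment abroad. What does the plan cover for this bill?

$3,011.40

Deductible not yet touched, so the first $1,400 of the bill goes to the deductible.
The remaining $5,019 (= $6,419 − $1,400) moves to coinsurance.
Traveler's 40% share of $5,019 is $2,007.60.
Traveler responsibility before any cap: $1,400 + $2,007.60 = $3,407.60.
Total out-of-pocket so far would be $0 + $3,407.60 = $3,407.60, below the $6,400 cap — no reduction.
The insurer covers the remainder: $6,419 − $3,407.60 = $3,011.40.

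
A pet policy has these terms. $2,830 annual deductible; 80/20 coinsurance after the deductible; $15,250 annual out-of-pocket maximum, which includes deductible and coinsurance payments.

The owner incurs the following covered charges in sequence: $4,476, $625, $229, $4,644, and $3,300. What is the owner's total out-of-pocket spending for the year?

#1 ($4,476): $2,830 to deductible, leaving $1,646; 20% of $1,646 = $329.20. Owner pays $3,159.20; OOP now $3,159.20.
#2 ($625): deductible already satisfied, so owner's share is 20% × $625 = $125. Owner pays $125; OOP now $3,284.20.
#3 ($229): deductible already satisfied, so owner's share is 20% × $229 = $45.80. Owner owes $45.80 (running OOP $3,330).
#4 ($4,644): 20% coinsurance on $4,644 = $928.80. Owner owes $928.80 (running OOP $4,258.80).
#5 ($3,300): deductible met; 20% of $3,300 = $660. Owner owes $660 (running OOP $4,918.80).
Summing the owner's payments: $3,159.20 + $125 + $45.80 + $928.80 + $660 = $4,918.80.

$4,918.80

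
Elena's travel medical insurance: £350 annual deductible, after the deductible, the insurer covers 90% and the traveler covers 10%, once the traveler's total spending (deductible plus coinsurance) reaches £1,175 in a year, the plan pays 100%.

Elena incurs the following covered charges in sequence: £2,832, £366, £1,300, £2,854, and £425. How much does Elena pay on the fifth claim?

Bill 1, £2,832: £350 finishes the deductible; £2,482 goes to coinsurance; coinsurance £2,482 × 10% = £248.20. Traveler owes £598.20 (running OOP £598.20).
Bill 2, £366: deductible already satisfied, so traveler's share is 10% × £366 = £36.60. Cost to traveler: £36.60. OOP to date £634.80.
Bill 3, £1,300: deductible already satisfied, so traveler's share is 10% × £1,300 = £130. Traveler owes £130 (running OOP £764.80).
Bill 4, £2,854: deductible met; 10% of £2,854 = £285.40. Cost to traveler: £285.40. OOP to date £1,050.20.
Bill 5, £425: deductible met; 10% of £425 = £42.50. Traveler pays £42.50; OOP now £1,092.70.

£42.50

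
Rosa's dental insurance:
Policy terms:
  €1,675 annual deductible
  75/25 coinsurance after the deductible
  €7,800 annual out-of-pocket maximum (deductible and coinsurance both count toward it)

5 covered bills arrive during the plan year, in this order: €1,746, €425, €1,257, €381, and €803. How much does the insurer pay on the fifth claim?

€602.25

Claim 1 (€1,746): €1,675 to deductible, leaving €71; patient's 25% is €17.75. Cost to patient: €1,692.75. OOP to date €1,692.75. Plan pays €1,746 − €1,692.75 = €53.25.
Claim 2 (€425): 25% coinsurance on €425 = €106.25. Cost to patient: €106.25. OOP to date €1,799. Plan pays €425 − €106.25 = €318.75.
Claim 3 (€1,257): deductible already satisfied, so patient's share is 25% × €1,257 = €314.25. Patient pays €314.25; OOP now €2,113.25. Insurer: €1,257 − €314.25 = €942.75.
Claim 4 (€381): 25% coinsurance on €381 = €95.25. Patient pays €95.25; OOP now €2,208.50. Plan pays €381 − €95.25 = €285.75.
Claim 5 (€803): 25% coinsurance on €803 = €200.75. Patient owes €200.75 (running OOP €2,409.25). Plan pays €803 − €200.75 = €602.25.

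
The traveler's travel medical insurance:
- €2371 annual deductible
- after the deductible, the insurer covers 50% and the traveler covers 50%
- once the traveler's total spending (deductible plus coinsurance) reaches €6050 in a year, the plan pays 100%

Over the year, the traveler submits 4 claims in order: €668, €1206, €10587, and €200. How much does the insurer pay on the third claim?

€6411

Claim 1 — €668: all of it applies to the deductible. Traveler pays €668; OOP now €668. Plan pays €668 − €668 = €0.
Claim 2 — €1206: fully absorbed by the deductible. Cost to traveler: €1206. OOP to date €1874. Insurer: €1206 − €1206 = €0.
Claim 3 — €10587: €497 to deductible, leaving €10090; traveler's 50% is €5045. Claim cost before the cap: €497 + €5045 = €5542. Adding that to €1874 gives €7416, past the €6050 cap; traveler pays only €6050 − €1874 = €4176. Plan pays €10587 − €4176 = €6411.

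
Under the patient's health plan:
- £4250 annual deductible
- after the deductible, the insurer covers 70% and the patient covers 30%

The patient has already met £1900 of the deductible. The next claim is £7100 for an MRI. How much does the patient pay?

£3775

Deductible still to meet: £4250 − £1900 = £2350.
After the £2350 deductible portion, £7100 − £2350 = £4750 is subject to coinsurance.
Patient's 30% share of £4750 is £1425.
Patient responsibility: £2350 + £1425 = £3775.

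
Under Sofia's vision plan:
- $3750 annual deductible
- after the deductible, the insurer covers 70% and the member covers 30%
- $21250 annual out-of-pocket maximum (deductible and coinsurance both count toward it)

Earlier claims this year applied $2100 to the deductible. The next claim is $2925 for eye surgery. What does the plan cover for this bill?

Deductible still to meet: $3750 − $2100 = $1650.
The remaining $1275 (= $2925 − $1650) moves to coinsurance.
Coinsurance: $1275 × 30% = $382.50.
So the member owes $1650 + $382.50 = $2032.50 before any cap.
Cumulative spending $2100 + $2032.50 = $4132.50 stays under the $21250 maximum.
Insurer pays the balance: $2925 − $2032.50 = $892.50.

$892.50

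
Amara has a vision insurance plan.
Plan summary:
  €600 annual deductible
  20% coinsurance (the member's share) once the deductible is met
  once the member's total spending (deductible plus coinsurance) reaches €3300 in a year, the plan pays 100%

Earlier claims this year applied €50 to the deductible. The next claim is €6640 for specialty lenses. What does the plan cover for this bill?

Remaining deductible: €600 − €50 = €550.
That leaves €6640 − €550 = €6090 for coinsurance.
Coinsurance: €6090 × 20% = €1218.
Member responsibility before any cap: €550 + €1218 = €1768.
Cumulative spending €50 + €1768 = €1818 stays under the €3300 maximum.
The plan picks up €6640 − €1768 = €4872.

€4872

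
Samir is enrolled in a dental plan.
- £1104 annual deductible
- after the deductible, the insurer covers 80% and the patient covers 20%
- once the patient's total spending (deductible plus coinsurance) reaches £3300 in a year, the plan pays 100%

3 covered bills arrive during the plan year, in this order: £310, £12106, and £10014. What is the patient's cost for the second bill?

Claim 1 (£310): entire amount goes to the deductible. Cost to patient: £310. OOP to date £310.
Claim 2 (£12106): deductible takes £794, £11312 remains; 20% of £11312 = £2262.40. Deductible plus coinsurance: £794 + £2262.40 = £3056.40. OOP would hit £3366.40 > £3300, so the cap limits the patient to £3300 − £310 = £2990.

£2990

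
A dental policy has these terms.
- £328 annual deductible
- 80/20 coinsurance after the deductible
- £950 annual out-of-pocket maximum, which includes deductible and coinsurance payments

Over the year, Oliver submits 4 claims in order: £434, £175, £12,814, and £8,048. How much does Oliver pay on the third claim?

£565.80

Claim 1 — £434: deductible takes £328, £106 remains; coinsurance £106 × 20% = £21.20. Cost to patient: £349.20. OOP to date £349.20.
Claim 2 — £175: deductible met; 20% of £175 = £35. Patient pays £35; OOP now £384.20.
Claim 3 — £12,814: deductible met; 20% of £12,814 = £2,562.80. Adding that to £384.20 gives £2,947, past the £950 cap; patient pays only £950 − £384.20 = £565.80.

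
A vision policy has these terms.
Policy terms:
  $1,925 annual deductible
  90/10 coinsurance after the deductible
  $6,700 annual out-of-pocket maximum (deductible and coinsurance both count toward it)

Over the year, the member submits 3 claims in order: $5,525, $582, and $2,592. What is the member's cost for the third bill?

$259.20

Bill 1, $5,525: $1,925 finishes the deductible; $3,600 goes to coinsurance; coinsurance $3,600 × 10% = $360. Member owes $2,285 (running OOP $2,285).
Bill 2, $582: deductible met; 10% of $582 = $58.20. Member pays $58.20; OOP now $2,343.20.
Bill 3, $2,592: 10% coinsurance on $2,592 = $259.20. Member pays $259.20; OOP now $2,602.40.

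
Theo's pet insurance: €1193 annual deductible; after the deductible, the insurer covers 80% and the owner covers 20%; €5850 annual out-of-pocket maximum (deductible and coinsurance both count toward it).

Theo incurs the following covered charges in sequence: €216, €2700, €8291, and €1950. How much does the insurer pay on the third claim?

#1 (€216): all of it applies to the deductible. Owner pays €216; OOP now €216. Plan pays €216 − €216 = €0.
#2 (€2700): deductible takes €977, €1723 remains; coinsurance €1723 × 20% = €344.60. Cost to owner: €1321.60. OOP to date €1537.60. Insurer: €2700 − €1321.60 = €1378.40.
#3 (€8291): deductible met; 20% of €8291 = €1658.20. Owner owes €1658.20 (running OOP €3195.80). Plan pays €8291 − €1658.20 = €6632.80.

€6632.80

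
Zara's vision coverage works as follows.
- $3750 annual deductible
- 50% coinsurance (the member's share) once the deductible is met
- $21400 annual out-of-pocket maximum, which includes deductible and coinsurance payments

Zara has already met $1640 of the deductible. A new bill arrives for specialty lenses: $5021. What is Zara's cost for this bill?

$3565.50

$1640 of the $3750 deductible is already met, leaving $2110.
That leaves $5021 − $2110 = $2911 for coinsurance.
Coinsurance: $2911 × 50% = $1455.50.
So the member owes $2110 + $1455.50 = $3565.50 before any cap.
Cumulative spending $1640 + $3565.50 = $5205.50 stays under the $21400 maximum.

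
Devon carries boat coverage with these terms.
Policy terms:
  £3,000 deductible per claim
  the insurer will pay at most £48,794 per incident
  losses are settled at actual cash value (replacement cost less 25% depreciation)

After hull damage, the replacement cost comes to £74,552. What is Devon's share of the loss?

Depreciate 25%: the covered value is £74,552 × 0.75 = £55,914.
Less the £3,000 deductible: £55,914 − £3,000 = £52,914.
Since £52,914 > £48,794, the payout is capped at £48,794.
The owner bears the rest of the original loss: £74,552 − £48,794 = £25,758.

£25,758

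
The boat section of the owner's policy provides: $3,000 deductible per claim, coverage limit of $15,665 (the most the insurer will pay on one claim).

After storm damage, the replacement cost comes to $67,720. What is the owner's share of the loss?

Less the $3,000 deductible: $67,720 − $3,000 = $64,720.
The $15,665 per-incident cap binds; insurer pays $15,665.
Owner's share is the uncovered remainder: $67,720 − $15,665 = $52,055.

$52,055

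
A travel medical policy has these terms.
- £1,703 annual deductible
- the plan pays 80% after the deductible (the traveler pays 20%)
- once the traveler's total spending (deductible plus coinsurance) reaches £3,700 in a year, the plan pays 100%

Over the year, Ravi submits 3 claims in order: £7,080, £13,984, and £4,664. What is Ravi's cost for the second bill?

£921.60

Claim 1 (£7,080): £1,703 finishes the deductible; £5,377 goes to coinsurance; 20% of £5,377 = £1,075.40. Cost to traveler: £2,778.40. OOP to date £2,778.40.
Claim 2 (£13,984): deductible already satisfied, so traveler's share is 20% × £13,984 = £2,796.80. Adding that to £2,778.40 gives £5,575.20, past the £3,700 cap; traveler pays only £3,700 − £2,778.40 = £921.60.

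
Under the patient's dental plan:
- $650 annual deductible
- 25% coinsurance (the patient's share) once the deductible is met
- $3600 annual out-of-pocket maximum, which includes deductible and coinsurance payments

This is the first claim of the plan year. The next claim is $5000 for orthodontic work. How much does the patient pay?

$1737.50

The full $650 deductible is still open; $650 of this bill applies to it.
After the $650 deductible portion, $5000 − $650 = $4350 is subject to coinsurance.
Patient's 25% share of $4350 is $1087.50.
That puts the patient's cost at $650 + $1087.50 = $1737.50 before any cap.
Year-to-date out-of-pocket becomes $0 + $1737.50 = $1737.50, still under the $3600 maximum, so no cap applies.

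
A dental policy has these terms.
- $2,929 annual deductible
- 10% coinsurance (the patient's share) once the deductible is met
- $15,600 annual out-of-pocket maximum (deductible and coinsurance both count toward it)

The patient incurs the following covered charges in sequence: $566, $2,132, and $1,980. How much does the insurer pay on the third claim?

#1 ($566): fully absorbed by the deductible. Patient owes $566 (running OOP $566). Plan pays $566 − $566 = $0.
#2 ($2,132): fully absorbed by the deductible. Patient pays $2,132; OOP now $2,698. Plan pays $2,132 − $2,132 = $0.
#3 ($1,980): $231 to deductible, leaving $1,749; 10% of $1,749 = $174.90. Patient owes $405.90 (running OOP $3,103.90). Insurer: $1,980 − $405.90 = $1,574.10.

$1,574.10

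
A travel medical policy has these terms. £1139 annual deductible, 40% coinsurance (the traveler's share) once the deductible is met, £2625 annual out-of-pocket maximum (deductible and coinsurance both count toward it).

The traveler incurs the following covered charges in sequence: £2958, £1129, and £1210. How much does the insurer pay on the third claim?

Bill 1, £2958: deductible takes £1139, £1819 remains; coinsurance £1819 × 40% = £727.60. Traveler owes £1866.60 (running OOP £1866.60). Plan pays £2958 − £1866.60 = £1091.40.
Bill 2, £1129: 40% coinsurance on £1129 = £451.60. Traveler owes £451.60 (running OOP £2318.20). Insurer: £1129 − £451.60 = £677.40.
Bill 3, £1210: deductible already satisfied, so traveler's share is 40% × £1210 = £484. OOP would hit £2802.20 > £2625, so the cap limits the traveler to £2625 − £2318.20 = £306.80. Plan pays £1210 − £306.80 = £903.20.

£903.20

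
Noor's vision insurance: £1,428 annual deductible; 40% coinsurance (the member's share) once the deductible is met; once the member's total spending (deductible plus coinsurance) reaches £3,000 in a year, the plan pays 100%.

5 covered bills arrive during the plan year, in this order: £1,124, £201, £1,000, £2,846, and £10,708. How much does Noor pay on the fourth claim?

Claim 1 — £1,124: all of it applies to the deductible. Cost to member: £1,124. OOP to date £1,124.
Claim 2 — £201: all of it applies to the deductible. Cost to member: £201. OOP to date £1,325.
Claim 3 — £1,000: deductible takes £103, £897 remains; coinsurance £897 × 40% = £358.80. Member owes £461.80 (running OOP £1,786.80).
Claim 4 — £2,846: deductible already satisfied, so member's share is 40% × £2,846 = £1,138.40. Member owes £1,138.40 (running OOP £2,925.20).

£1,138.40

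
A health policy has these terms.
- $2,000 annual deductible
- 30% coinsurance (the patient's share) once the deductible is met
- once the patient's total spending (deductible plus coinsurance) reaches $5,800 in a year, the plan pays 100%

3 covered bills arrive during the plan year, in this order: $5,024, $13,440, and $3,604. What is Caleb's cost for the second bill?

$2,892.80

Claim 1 ($5,024): deductible takes $2,000, $3,024 remains; patient's 30% is $907.20. Patient owes $2,907.20 (running OOP $2,907.20).
Claim 2 ($13,440): 30% coinsurance on $13,440 = $4,032. That would push OOP to $6,939.20, over the $5,800 cap, so patient pays $5,800 − $2,907.20 = $2,892.80.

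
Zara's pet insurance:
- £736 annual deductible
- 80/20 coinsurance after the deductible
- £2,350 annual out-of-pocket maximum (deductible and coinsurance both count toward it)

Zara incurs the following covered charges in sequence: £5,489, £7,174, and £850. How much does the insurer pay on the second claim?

#1 (£5,489): £736 finishes the deductible; £4,753 goes to coinsurance; owner's 20% is £950.60. Cost to owner: £1,686.60. OOP to date £1,686.60. Plan pays £5,489 − £1,686.60 = £3,802.40.
#2 (£7,174): 20% coinsurance on £7,174 = £1,434.80. OOP would hit £3,121.40 > £2,350, so the cap limits the owner to £2,350 − £1,686.60 = £663.40. Plan pays £7,174 − £663.40 = £6,510.60.

£6,510.60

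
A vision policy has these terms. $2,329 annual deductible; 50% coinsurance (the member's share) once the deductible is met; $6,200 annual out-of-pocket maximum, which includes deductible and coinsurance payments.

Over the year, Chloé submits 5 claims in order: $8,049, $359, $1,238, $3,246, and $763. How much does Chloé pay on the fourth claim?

Claim 1 ($8,049): $2,329 to deductible, leaving $5,720; coinsurance $5,720 × 50% = $2,860. Member pays $5,189; OOP now $5,189.
Claim 2 ($359): deductible already satisfied, so member's share is 50% × $359 = $179.50. Cost to member: $179.50. OOP to date $5,368.50.
Claim 3 ($1,238): deductible already satisfied, so member's share is 50% × $1,238 = $619. Member pays $619; OOP now $5,987.50.
Claim 4 ($3,246): deductible met; 50% of $3,246 = $1,623. That would push OOP to $7,610.50, over the $6,200 cap, so member pays $6,200 − $5,987.50 = $212.50.

$212.50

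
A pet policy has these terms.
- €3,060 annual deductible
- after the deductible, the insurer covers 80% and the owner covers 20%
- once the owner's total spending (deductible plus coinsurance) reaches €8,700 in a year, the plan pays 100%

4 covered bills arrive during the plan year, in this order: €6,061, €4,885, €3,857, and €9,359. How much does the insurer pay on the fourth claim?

€7,487.20

Claim 1 (€6,061): €3,060 finishes the deductible; €3,001 goes to coinsurance; 20% of €3,001 = €600.20. Cost to owner: €3,660.20. OOP to date €3,660.20. Plan pays €6,061 − €3,660.20 = €2,400.80.
Claim 2 (€4,885): 20% coinsurance on €4,885 = €977. Cost to owner: €977. OOP to date €4,637.20. Insurer: €4,885 − €977 = €3,908.
Claim 3 (€3,857): deductible met; 20% of €3,857 = €771.40. Cost to owner: €771.40. OOP to date €5,408.60. Insurer: €3,857 − €771.40 = €3,085.60.
Claim 4 (€9,359): deductible already satisfied, so owner's share is 20% × €9,359 = €1,871.80. Owner owes €1,871.80 (running OOP €7,280.40). Insurer: €9,359 − €1,871.80 = €7,487.20.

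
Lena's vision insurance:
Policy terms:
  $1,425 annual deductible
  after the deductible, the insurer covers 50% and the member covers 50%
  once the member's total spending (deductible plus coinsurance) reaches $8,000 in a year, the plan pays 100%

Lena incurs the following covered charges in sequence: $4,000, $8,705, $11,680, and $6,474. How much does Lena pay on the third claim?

$935

Claim 1 ($4,000): $1,425 finishes the deductible; $2,575 goes to coinsurance; coinsurance $2,575 × 50% = $1,287.50. Member pays $2,712.50; OOP now $2,712.50.
Claim 2 ($8,705): 50% coinsurance on $8,705 = $4,352.50. Member owes $4,352.50 (running OOP $7,065).
Claim 3 ($11,680): deductible already satisfied, so member's share is 50% × $11,680 = $5,840. OOP would hit $12,905 > $8,000, so the cap limits the member to $8,000 − $7,065 = $935.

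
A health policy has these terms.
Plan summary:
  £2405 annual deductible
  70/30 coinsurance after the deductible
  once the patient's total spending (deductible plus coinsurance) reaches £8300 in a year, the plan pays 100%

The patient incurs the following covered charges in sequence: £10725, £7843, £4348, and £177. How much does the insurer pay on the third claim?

#1 (£10725): £2405 to deductible, leaving £8320; patient's 30% is £2496. Cost to patient: £4901. OOP to date £4901. Insurer: £10725 − £4901 = £5824.
#2 (£7843): deductible already satisfied, so patient's share is 30% × £7843 = £2352.90. Patient pays £2352.90; OOP now £7253.90. Insurer: £7843 − £2352.90 = £5490.10.
#3 (£4348): deductible already satisfied, so patient's share is 30% × £4348 = £1304.40. OOP would hit £8558.30 > £8300, so the cap limits the patient to £8300 − £7253.90 = £1046.10. Plan pays £4348 − £1046.10 = £3301.90.

£3301.90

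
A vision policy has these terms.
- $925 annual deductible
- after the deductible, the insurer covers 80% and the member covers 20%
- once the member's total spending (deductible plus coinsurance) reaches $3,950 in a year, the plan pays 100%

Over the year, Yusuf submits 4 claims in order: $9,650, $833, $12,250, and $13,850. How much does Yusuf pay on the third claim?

$1,113.40

Claim 1 — $9,650: $925 finishes the deductible; $8,725 goes to coinsurance; member's 20% is $1,745. Member pays $2,670; OOP now $2,670.
Claim 2 — $833: deductible already satisfied, so member's share is 20% × $833 = $166.60. Member owes $166.60 (running OOP $2,836.60).
Claim 3 — $12,250: 20% coinsurance on $12,250 = $2,450. OOP would hit $5,286.60 > $3,950, so the cap limits the member to $3,950 − $2,836.60 = $1,113.40.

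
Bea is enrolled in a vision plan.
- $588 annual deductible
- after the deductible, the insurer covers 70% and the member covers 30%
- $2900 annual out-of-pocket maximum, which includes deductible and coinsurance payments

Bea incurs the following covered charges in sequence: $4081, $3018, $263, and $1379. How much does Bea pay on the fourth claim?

$279.80

#1 ($4081): $588 finishes the deductible; $3493 goes to coinsurance; coinsurance $3493 × 30% = $1047.90. Member pays $1635.90; OOP now $1635.90.
#2 ($3018): deductible already satisfied, so member's share is 30% × $3018 = $905.40. Member pays $905.40; OOP now $2541.30.
#3 ($263): 30% coinsurance on $263 = $78.90. Cost to member: $78.90. OOP to date $2620.20.
#4 ($1379): 30% coinsurance on $1379 = $413.70. That would push OOP to $3033.90, over the $2900 cap, so member pays $2900 − $2620.20 = $279.80.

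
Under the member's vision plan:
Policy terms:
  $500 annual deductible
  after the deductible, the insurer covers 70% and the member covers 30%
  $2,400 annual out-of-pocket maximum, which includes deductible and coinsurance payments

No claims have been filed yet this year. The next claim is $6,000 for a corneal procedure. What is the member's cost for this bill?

Deductible not yet touched, so the first $500 of the bill goes to the deductible.
After the $500 deductible portion, $6,000 − $500 = $5,500 is subject to coinsurance.
Coinsurance: $5,500 × 30% = $1,650.
So the member owes $500 + $1,650 = $2,150 before any cap.
Cumulative spending $0 + $2,150 = $2,150 stays under the $2,400 maximum.

$2,150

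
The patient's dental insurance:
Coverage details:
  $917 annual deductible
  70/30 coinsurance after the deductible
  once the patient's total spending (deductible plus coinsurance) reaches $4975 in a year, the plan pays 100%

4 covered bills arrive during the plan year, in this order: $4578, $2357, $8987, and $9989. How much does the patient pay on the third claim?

$2252.60

#1 ($4578): $917 finishes the deductible; $3661 goes to coinsurance; coinsurance $3661 × 30% = $1098.30. Patient owes $2015.30 (running OOP $2015.30).
#2 ($2357): deductible already satisfied, so patient's share is 30% × $2357 = $707.10. Cost to patient: $707.10. OOP to date $2722.40.
#3 ($8987): deductible met; 30% of $8987 = $2696.10. That would push OOP to $5418.50, over the $4975 cap, so patient pays $4975 − $2722.40 = $2252.60.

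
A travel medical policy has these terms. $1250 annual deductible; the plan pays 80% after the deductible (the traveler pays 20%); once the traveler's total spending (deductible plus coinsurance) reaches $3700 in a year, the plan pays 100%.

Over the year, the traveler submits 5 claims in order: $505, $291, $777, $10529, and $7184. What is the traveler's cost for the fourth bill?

Claim 1 — $505: entire amount goes to the deductible. Traveler owes $505 (running OOP $505).
Claim 2 — $291: entire amount goes to the deductible. Traveler owes $291 (running OOP $796).
Claim 3 — $777: deductible takes $454, $323 remains; 20% of $323 = $64.60. Traveler pays $518.60; OOP now $1314.60.
Claim 4 — $10529: deductible already satisfied, so traveler's share is 20% × $10529 = $2105.80. Traveler pays $2105.80; OOP now $3420.40.

$2105.80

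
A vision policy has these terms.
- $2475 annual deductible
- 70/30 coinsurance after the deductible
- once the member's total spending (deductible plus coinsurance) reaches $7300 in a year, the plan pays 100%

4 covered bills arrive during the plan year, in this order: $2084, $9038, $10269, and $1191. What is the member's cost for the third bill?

#1 ($2084): entire amount goes to the deductible. Member pays $2084; OOP now $2084.
#2 ($9038): $391 finishes the deductible; $8647 goes to coinsurance; member's 30% is $2594.10. Member pays $2985.10; OOP now $5069.10.
#3 ($10269): deductible already satisfied, so member's share is 30% × $10269 = $3080.70. Adding that to $5069.10 gives $8149.80, past the $7300 cap; member pays only $7300 − $5069.10 = $2230.90.

$2230.90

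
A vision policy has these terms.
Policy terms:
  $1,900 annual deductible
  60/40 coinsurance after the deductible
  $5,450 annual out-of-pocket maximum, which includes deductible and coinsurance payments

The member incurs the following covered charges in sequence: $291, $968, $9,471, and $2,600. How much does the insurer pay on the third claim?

#1 ($291): fully absorbed by the deductible. Member pays $291; OOP now $291. Plan pays $291 − $291 = $0.
#2 ($968): entire amount goes to the deductible. Member owes $968 (running OOP $1,259). Plan pays $968 − $968 = $0.
#3 ($9,471): $641 finishes the deductible; $8,830 goes to coinsurance; member's 40% is $3,532. Member pays $4,173; OOP now $5,432. Plan pays $9,471 − $4,173 = $5,298.

$5,298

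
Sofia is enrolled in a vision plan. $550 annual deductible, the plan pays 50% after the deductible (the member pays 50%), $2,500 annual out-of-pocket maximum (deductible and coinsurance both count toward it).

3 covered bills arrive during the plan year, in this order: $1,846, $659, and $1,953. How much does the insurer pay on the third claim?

$980.50

Claim 1 ($1,846): deductible takes $550, $1,296 remains; member's 50% is $648. Cost to member: $1,198. OOP to date $1,198. Plan pays $1,846 − $1,198 = $648.
Claim 2 ($659): deductible already satisfied, so member's share is 50% × $659 = $329.50. Cost to member: $329.50. OOP to date $1,527.50. Plan pays $659 − $329.50 = $329.50.
Claim 3 ($1,953): deductible met; 50% of $1,953 = $976.50. Adding that to $1,527.50 gives $2,504, past the $2,500 cap; member pays only $2,500 − $1,527.50 = $972.50. Insurer: $1,953 − $972.50 = $980.50.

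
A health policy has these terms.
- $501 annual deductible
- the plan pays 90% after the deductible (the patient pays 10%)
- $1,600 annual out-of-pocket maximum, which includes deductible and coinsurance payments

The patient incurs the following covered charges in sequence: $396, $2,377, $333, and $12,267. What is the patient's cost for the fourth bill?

Claim 1 — $396: entire amount goes to the deductible. Cost to patient: $396. OOP to date $396.
Claim 2 — $2,377: $105 to deductible, leaving $2,272; 10% of $2,272 = $227.20. Cost to patient: $332.20. OOP to date $728.20.
Claim 3 — $333: deductible met; 10% of $333 = $33.30. Cost to patient: $33.30. OOP to date $761.50.
Claim 4 — $12,267: 10% coinsurance on $12,267 = $1,226.70. OOP would hit $1,988.20 > $1,600, so the cap limits the patient to $1,600 − $761.50 = $838.50.

$838.50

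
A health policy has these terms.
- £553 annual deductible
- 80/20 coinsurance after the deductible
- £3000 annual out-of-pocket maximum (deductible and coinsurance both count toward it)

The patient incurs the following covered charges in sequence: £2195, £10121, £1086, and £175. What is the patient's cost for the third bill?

£94.40

Claim 1 — £2195: £553 finishes the deductible; £1642 goes to coinsurance; 20% of £1642 = £328.40. Patient owes £881.40 (running OOP £881.40).
Claim 2 — £10121: 20% coinsurance on £10121 = £2024.20. Patient pays £2024.20; OOP now £2905.60.
Claim 3 — £1086: deductible already satisfied, so patient's share is 20% × £1086 = £217.20. Adding that to £2905.60 gives £3122.80, past the £3000 cap; patient pays only £3000 − £2905.60 = £94.40.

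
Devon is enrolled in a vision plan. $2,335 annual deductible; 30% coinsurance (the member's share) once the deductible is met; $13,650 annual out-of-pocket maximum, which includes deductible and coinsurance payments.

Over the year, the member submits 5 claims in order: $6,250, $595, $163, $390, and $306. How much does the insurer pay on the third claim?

#1 ($6,250): deductible takes $2,335, $3,915 remains; member's 30% is $1,174.50. Member owes $3,509.50 (running OOP $3,509.50). Plan pays $6,250 − $3,509.50 = $2,740.50.
#2 ($595): deductible already satisfied, so member's share is 30% × $595 = $178.50. Member owes $178.50 (running OOP $3,688). Plan pays $595 − $178.50 = $416.50.
#3 ($163): deductible already satisfied, so member's share is 30% × $163 = $48.90. Member pays $48.90; OOP now $3,736.90. Insurer: $163 − $48.90 = $114.10.

$114.10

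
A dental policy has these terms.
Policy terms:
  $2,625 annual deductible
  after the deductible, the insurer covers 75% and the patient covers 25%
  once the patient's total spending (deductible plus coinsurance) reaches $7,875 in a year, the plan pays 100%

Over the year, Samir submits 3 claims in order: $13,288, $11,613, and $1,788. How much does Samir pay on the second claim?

Bill 1, $13,288: deductible takes $2,625, $10,663 remains; patient's 25% is $2,665.75. Patient pays $5,290.75; OOP now $5,290.75.
Bill 2, $11,613: 25% coinsurance on $11,613 = $2,903.25. Adding that to $5,290.75 gives $8,194, past the $7,875 cap; patient pays only $7,875 − $5,290.75 = $2,584.25.

$2,584.25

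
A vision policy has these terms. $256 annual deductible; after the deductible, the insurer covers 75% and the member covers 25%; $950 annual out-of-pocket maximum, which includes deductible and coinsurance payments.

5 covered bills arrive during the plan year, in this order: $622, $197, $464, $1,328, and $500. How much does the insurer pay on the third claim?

$348

Bill 1, $622: deductible takes $256, $366 remains; member's 25% is $91.50. Member pays $347.50; OOP now $347.50. Insurer: $622 − $347.50 = $274.50.
Bill 2, $197: 25% coinsurance on $197 = $49.25. Cost to member: $49.25. OOP to date $396.75. Insurer: $197 − $49.25 = $147.75.
Bill 3, $464: 25% coinsurance on $464 = $116. Member pays $116; OOP now $512.75. Plan pays $464 − $116 = $348.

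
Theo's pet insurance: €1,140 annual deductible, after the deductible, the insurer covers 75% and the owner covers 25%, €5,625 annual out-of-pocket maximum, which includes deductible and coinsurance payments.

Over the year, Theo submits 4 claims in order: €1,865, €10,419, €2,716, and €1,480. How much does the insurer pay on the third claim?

€2,037

Claim 1 — €1,865: €1,140 finishes the deductible; €725 goes to coinsurance; owner's 25% is €181.25. Owner pays €1,321.25; OOP now €1,321.25. Plan pays €1,865 − €1,321.25 = €543.75.
Claim 2 — €10,419: deductible already satisfied, so owner's share is 25% × €10,419 = €2,604.75. Owner owes €2,604.75 (running OOP €3,926). Insurer: €10,419 − €2,604.75 = €7,814.25.
Claim 3 — €2,716: deductible met; 25% of €2,716 = €679. Cost to owner: €679. OOP to date €4,605. Plan pays €2,716 − €679 = €2,037.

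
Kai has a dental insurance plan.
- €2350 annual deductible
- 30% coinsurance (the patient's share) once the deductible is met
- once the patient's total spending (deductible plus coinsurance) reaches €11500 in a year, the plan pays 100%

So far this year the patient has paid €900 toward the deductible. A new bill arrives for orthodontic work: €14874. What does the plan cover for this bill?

€9396.80

Deductible still to meet: €2350 − €900 = €1450.
After the €1450 deductible portion, €14874 − €1450 = €13424 is subject to coinsurance.
Patient's 30% share of €13424 is €4027.20.
So the patient owes €1450 + €4027.20 = €5477.20 before any cap.
Year-to-date out-of-pocket becomes €900 + €5477.20 = €6377.20, still under the €11500 maximum, so no cap applies.
The plan picks up €14874 − €5477.20 = €9396.80.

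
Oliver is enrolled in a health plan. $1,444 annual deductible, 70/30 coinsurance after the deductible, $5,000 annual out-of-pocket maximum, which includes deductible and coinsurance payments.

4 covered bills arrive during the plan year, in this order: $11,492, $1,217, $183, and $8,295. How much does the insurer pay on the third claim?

$128.10

Claim 1 — $11,492: $1,444 to deductible, leaving $10,048; 30% of $10,048 = $3,014.40. Cost to patient: $4,458.40. OOP to date $4,458.40. Insurer: $11,492 − $4,458.40 = $7,033.60.
Claim 2 — $1,217: deductible met; 30% of $1,217 = $365.10. Patient owes $365.10 (running OOP $4,823.50). Plan pays $1,217 − $365.10 = $851.90.
Claim 3 — $183: deductible met; 30% of $183 = $54.90. Cost to patient: $54.90. OOP to date $4,878.40. Plan pays $183 − $54.90 = $128.10.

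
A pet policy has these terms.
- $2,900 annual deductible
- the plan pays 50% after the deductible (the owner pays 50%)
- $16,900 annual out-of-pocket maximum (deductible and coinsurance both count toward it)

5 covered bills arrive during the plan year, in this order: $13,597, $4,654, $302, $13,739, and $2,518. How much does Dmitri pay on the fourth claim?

$6,173.50

Claim 1 ($13,597): $2,900 finishes the deductible; $10,697 goes to coinsurance; coinsurance $10,697 × 50% = $5,348.50. Cost to owner: $8,248.50. OOP to date $8,248.50.
Claim 2 ($4,654): deductible already satisfied, so owner's share is 50% × $4,654 = $2,327. Cost to owner: $2,327. OOP to date $10,575.50.
Claim 3 ($302): 50% coinsurance on $302 = $151. Owner pays $151; OOP now $10,726.50.
Claim 4 ($13,739): deductible already satisfied, so owner's share is 50% × $13,739 = $6,869.50. That would push OOP to $17,596, over the $16,900 cap, so owner pays $16,900 − $10,726.50 = $6,173.50.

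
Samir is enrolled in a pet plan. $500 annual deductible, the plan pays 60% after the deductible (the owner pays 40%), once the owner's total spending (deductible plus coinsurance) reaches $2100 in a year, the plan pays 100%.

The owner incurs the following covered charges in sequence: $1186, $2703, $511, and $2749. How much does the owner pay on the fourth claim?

Claim 1 — $1186: $500 finishes the deductible; $686 goes to coinsurance; 40% of $686 = $274.40. Cost to owner: $774.40. OOP to date $774.40.
Claim 2 — $2703: 40% coinsurance on $2703 = $1081.20. Owner owes $1081.20 (running OOP $1855.60).
Claim 3 — $511: 40% coinsurance on $511 = $204.40. Owner owes $204.40 (running OOP $2060).
Claim 4 — $2749: deductible already satisfied, so owner's share is 40% × $2749 = $1099.60. Adding that to $2060 gives $3159.60, past the $2100 cap; owner pays only $2100 − $2060 = $40.

$40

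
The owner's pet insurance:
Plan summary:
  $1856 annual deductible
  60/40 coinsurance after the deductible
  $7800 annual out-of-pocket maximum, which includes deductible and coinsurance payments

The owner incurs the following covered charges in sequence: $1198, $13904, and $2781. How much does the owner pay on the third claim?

Claim 1 — $1198: all of it applies to the deductible. Owner owes $1198 (running OOP $1198).
Claim 2 — $13904: $658 to deductible, leaving $13246; 40% of $13246 = $5298.40. Cost to owner: $5956.40. OOP to date $7154.40.
Claim 3 — $2781: 40% coinsurance on $2781 = $1112.40. That would push OOP to $8266.80, over the $7800 cap, so owner pays $7800 − $7154.40 = $645.60.

$645.60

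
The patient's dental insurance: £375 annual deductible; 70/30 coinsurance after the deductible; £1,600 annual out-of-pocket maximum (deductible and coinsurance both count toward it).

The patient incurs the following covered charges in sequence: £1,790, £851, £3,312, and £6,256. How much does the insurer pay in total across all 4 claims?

Bill 1, £1,790: deductible takes £375, £1,415 remains; patient's 30% is £424.50. Patient pays £799.50; OOP now £799.50. Insurer: £1,790 − £799.50 = £990.50.
Bill 2, £851: deductible already satisfied, so patient's share is 30% × £851 = £255.30. Patient owes £255.30 (running OOP £1,054.80). Plan pays £851 − £255.30 = £595.70.
Bill 3, £3,312: 30% coinsurance on £3,312 = £993.60. Adding that to £1,054.80 gives £2,048.40, past the £1,600 cap; patient pays only £1,600 − £1,054.80 = £545.20. Plan pays £3,312 − £545.20 = £2,766.80.
Bill 4, £6,256: 30% coinsurance on £6,256 = £1,876.80. OOP would hit £3,476.80 > £1,600, so the cap limits the patient to £1,600 − £1,600 = £0. Insurer: £6,256 − £0 = £6,256.
Insurer total: £990.50 + £595.70 + £2,766.80 + £6,256 = £10,609.

£10,609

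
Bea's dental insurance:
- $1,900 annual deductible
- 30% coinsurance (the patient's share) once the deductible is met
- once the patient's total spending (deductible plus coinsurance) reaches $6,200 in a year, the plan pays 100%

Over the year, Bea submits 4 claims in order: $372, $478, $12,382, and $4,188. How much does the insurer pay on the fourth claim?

Bill 1, $372: fully absorbed by the deductible. Patient pays $372; OOP now $372. Insurer: $372 − $372 = $0.
Bill 2, $478: entire amount goes to the deductible. Patient pays $478; OOP now $850. Plan pays $478 − $478 = $0.
Bill 3, $12,382: deductible takes $1,050, $11,332 remains; patient's 30% is $3,399.60. Patient pays $4,449.60; OOP now $5,299.60. Insurer: $12,382 − $4,449.60 = $7,932.40.
Bill 4, $4,188: deductible already satisfied, so patient's share is 30% × $4,188 = $1,256.40. Adding that to $5,299.60 gives $6,556, past the $6,200 cap; patient pays only $6,200 − $5,299.60 = $900.40. Insurer: $4,188 − $900.40 = $3,287.60.

$3,287.60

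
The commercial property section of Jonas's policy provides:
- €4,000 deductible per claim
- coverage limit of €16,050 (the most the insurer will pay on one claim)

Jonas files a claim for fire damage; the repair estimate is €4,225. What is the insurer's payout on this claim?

€225

Less the €4,000 deductible: €4,225 − €4,000 = €225.
€225 is within the €16,050 limit, so the insurer pays €225.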